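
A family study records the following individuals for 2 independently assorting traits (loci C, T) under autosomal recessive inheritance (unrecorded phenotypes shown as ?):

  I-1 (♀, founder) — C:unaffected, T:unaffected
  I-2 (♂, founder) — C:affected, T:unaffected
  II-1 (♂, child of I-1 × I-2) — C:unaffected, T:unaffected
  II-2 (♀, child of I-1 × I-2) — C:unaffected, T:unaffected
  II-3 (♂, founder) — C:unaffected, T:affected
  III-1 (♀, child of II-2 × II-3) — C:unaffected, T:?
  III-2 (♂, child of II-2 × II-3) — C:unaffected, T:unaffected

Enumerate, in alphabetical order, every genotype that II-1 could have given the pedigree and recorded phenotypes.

C/I-1 un ·: CC|Cc
C/I-2 aff ·: cc
C/II-1 un I-1×I-2: Cc
C/II-2 un I-1×I-2: Cc
C/II-3 un ·: CC|Cc
C/III-1 un II-2×II-3: CC|Cc
C/III-2 un II-2×II-3: CC|Cc
⇒ C over [I-1,I-2,II-1,II-2,II-3,III-1,III-2]: 16 consistent
T/I-1 un ·: TT|Tt
T/I-2 un ·: TT|Tt
T/II-1 un I-1×I-2: TT|Tt
T/II-2 un I-1×I-2: TT|Tt
T/II-3 aff ·: tt
T/III-1 ? II-2×II-3: Tt|tt
T/III-2 un II-2×II-3: Tt
⇒ T over [I-1,I-2,II-1,II-2,II-3,III-1,III-2]: 19 consistent

II-1 ∈ {Cc TT, Cc Tt}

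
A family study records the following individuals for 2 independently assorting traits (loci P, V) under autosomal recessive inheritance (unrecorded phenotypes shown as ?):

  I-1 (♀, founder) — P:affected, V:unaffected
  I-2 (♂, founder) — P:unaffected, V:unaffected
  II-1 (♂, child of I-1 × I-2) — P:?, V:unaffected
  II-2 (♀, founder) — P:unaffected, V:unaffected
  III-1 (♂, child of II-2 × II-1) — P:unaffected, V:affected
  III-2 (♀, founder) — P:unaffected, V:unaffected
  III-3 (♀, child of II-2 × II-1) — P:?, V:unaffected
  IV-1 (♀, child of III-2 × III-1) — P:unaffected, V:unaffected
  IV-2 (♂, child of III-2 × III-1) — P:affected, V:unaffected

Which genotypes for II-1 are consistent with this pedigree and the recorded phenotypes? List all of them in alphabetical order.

P/I-1 aff ·: pp
P/I-2 un ·: PP|Pp
P/II-1 ? I-1×I-2: Pp|pp
P/II-2 un ·: PP|Pp
P/III-1 un II-2×II-1: Pp
P/III-2 un ·: Pp
P/III-3 ? II-2×II-1: PP|Pp|pp
P/IV-1 un III-2×III-1: PP|Pp
P/IV-2 aff III-2×III-1: pp
⇒ P over [I-1,I-2,II-1,II-2,III-1,III-2,III-3,IV-1,IV-2]: 26 consistent
V/I-1 un ·: VV|Vv
V/I-2 un ·: VV|Vv
V/II-1 un I-1×I-2: Vv
V/II-2 un ·: Vv
V/III-1 aff II-2×II-1: vv
V/III-2 un ·: VV|Vv
V/III-3 un II-2×II-1: VV|Vv
V/IV-1 un III-2×III-1: Vv
V/IV-2 un III-2×III-1: Vv
⇒ V over [I-1,I-2,II-1,II-2,III-1,III-2,III-3,IV-1,IV-2]: 12 consistent

II-1 ∈ {Pp Vv, pp Vv}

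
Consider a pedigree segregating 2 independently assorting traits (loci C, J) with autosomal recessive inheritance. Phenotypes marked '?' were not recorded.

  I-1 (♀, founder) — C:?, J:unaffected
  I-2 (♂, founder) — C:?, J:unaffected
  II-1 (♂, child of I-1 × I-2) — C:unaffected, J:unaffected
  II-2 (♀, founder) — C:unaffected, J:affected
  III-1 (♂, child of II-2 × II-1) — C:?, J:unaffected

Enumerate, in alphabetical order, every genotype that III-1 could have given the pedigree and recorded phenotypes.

III-1 ∈ {CC Jj, Cc Jj, cc Jj}

C/I-1 ? ·: CC|Cc|cc
C/I-2 ? ·: CC|Cc|cc
C/II-1 un I-1×I-2: CC|Cc
C/II-2 un ·: CC|Cc
C/III-1 ? II-2×II-1: CC|Cc|cc
⇒ C over [I-1,I-2,II-1,II-2,III-1]: 47 consistent
J/I-1 un ·: JJ|Jj
J/I-2 un ·: JJ|Jj
J/II-1 un I-1×I-2: JJ|Jj
J/II-2 aff ·: jj
J/III-1 un II-2×II-1: Jj
⇒ J over [I-1,I-2,II-1,II-2,III-1]: 7 consistent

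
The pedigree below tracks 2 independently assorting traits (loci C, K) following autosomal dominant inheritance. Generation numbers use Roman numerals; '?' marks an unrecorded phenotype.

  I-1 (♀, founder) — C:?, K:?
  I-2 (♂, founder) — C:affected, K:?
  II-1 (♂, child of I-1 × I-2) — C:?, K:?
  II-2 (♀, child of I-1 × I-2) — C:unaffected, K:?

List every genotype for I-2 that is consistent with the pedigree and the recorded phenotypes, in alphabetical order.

C/I-1 ? ·: cc|Cc
C/I-2 aff ·: Cc
C/II-1 ? I-1×I-2: cc|Cc|CC
C/II-2 un I-1×I-2: cc
⇒ C over [I-1,I-2,II-1,II-2]: 5 consistent
K/I-1 ? ·: kk|Kk|KK
K/I-2 ? ·: kk|Kk|KK
K/II-1 ? I-1×I-2: kk|Kk|KK
K/II-2 ? I-1×I-2: kk|Kk|KK
⇒ K over [I-1,I-2,II-1,II-2]: 29 consistent

I-2 ∈ {Cc KK, Cc Kk, Cc kk}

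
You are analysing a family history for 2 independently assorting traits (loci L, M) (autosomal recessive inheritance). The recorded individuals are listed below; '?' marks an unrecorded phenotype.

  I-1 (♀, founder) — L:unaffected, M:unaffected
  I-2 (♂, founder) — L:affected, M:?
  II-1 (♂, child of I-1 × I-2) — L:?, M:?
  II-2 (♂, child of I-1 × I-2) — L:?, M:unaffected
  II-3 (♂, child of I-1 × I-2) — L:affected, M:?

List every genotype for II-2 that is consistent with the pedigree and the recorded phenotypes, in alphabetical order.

L/I-1 un ·: Ll
L/I-2 aff ·: ll
L/II-1 ? I-1×I-2: Ll|ll
L/II-2 ? I-1×I-2: Ll|ll
L/II-3 aff I-1×I-2: ll
⇒ L over [I-1,I-2,II-1,II-2,II-3]: 4 consistent
M/I-1 un ·: MM|Mm
M/I-2 ? ·: MM|Mm|mm
M/II-1 ? I-1×I-2: MM|Mm|mm
M/II-2 un I-1×I-2: MM|Mm
M/II-3 ? I-1×I-2: MM|Mm|mm
⇒ M over [I-1,I-2,II-1,II-2,II-3]: 40 consistent

II-2 ∈ {Ll MM, Ll Mm, ll MM, ll Mm}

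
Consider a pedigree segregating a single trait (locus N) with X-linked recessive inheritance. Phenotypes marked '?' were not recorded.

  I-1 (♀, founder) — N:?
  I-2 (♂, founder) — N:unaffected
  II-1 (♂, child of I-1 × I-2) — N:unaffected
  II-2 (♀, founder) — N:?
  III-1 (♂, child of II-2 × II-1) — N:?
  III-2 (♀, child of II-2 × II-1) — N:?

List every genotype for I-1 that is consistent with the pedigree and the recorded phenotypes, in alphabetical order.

N/I-1 ? ·: X^NX^N|X^NX^n
N/I-2 un ·: X^NY
N/II-1 un I-1×I-2: X^NY
N/II-2 ? ·: X^NX^N|X^NX^n|X^nX^n
N/III-1 ? II-2×II-1: X^NY|X^nY
N/III-2 ? II-2×II-1: X^NX^N|X^NX^n
⇒ N over [I-1,I-2,II-1,II-2,III-1,III-2]: 12 consistent

I-1 ∈ {X^NX^N, X^NX^n}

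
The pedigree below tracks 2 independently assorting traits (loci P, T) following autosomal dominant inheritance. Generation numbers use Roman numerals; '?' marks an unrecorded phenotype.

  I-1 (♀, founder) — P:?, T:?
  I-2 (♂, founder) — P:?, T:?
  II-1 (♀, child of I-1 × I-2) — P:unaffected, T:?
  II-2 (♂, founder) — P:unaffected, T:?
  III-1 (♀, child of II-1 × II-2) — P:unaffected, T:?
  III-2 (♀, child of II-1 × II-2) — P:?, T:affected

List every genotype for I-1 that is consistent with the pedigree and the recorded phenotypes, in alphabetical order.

P/I-1 ? ·: pp|Pp
P/I-2 ? ·: pp|Pp
P/II-1 un I-1×I-2: pp
P/II-2 un ·: pp
P/III-1 un II-1×II-2: pp
P/III-2 ? II-1×II-2: pp
⇒ P over [I-1,I-2,II-1,II-2,III-1,III-2]: 4 consistent
T/I-1 ? ·: tt|Tt|TT
T/I-2 ? ·: tt|Tt|TT
T/II-1 ? I-1×I-2: tt|Tt|TT
T/II-2 ? ·: tt|Tt|TT
T/III-1 ? II-1×II-2: tt|Tt|TT
T/III-2 aff II-1×II-2: Tt|TT
⇒ T over [I-1,I-2,II-1,II-2,III-1,III-2]: 120 consistent

I-1 ∈ {Pp TT, Pp Tt, Pp tt, pp TT, pp Tt, pp tt}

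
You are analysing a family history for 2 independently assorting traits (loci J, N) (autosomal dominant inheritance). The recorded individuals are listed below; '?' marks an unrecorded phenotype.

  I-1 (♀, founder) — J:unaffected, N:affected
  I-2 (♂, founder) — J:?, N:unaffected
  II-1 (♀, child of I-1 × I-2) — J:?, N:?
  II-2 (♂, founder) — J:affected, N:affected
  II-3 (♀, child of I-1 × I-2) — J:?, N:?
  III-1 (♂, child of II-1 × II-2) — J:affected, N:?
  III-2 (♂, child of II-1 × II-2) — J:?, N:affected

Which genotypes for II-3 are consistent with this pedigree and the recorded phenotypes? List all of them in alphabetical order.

J/I-1 un ·: jj
J/I-2 ? ·: jj|Jj|JJ
J/II-1 ? I-1×I-2: jj|Jj
J/II-2 aff ·: Jj|JJ
J/II-3 ? I-1×I-2: jj|Jj
J/III-1 aff II-1×II-2: Jj|JJ
J/III-2 ? II-1×II-2: jj|Jj|JJ
⇒ J over [I-1,I-2,II-1,II-2,II-3,III-1,III-2]: 39 consistent
N/I-1 aff ·: Nn|NN
N/I-2 un ·: nn
N/II-1 ? I-1×I-2: nn|Nn
N/II-2 aff ·: Nn|NN
N/II-3 ? I-1×I-2: nn|Nn
N/III-1 ? II-1×II-2: nn|Nn|NN
N/III-2 aff II-1×II-2: Nn|NN
⇒ N over [I-1,I-2,II-1,II-2,II-3,III-1,III-2]: 36 consistent

II-3 ∈ {Jj Nn, Jj nn, jj Nn, jj nn}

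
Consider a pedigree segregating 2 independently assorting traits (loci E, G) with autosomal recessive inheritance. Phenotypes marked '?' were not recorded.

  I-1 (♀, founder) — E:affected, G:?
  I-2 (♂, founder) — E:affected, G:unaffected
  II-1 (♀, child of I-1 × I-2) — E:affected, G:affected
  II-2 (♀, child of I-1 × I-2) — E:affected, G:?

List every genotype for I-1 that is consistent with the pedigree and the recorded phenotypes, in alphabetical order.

E/I-1 aff ·: ee
E/I-2 aff ·: ee
E/II-1 aff I-1×I-2: ee
E/II-2 aff I-1×I-2: ee
⇒ E over [I-1,I-2,II-1,II-2]: 1 consistent
G/I-1 ? ·: Gg|gg
G/I-2 un ·: Gg
G/II-1 aff I-1×I-2: gg
G/II-2 ? I-1×I-2: GG|Gg|gg
⇒ G over [I-1,I-2,II-1,II-2]: 5 consistent

I-1 ∈ {ee Gg, ee gg}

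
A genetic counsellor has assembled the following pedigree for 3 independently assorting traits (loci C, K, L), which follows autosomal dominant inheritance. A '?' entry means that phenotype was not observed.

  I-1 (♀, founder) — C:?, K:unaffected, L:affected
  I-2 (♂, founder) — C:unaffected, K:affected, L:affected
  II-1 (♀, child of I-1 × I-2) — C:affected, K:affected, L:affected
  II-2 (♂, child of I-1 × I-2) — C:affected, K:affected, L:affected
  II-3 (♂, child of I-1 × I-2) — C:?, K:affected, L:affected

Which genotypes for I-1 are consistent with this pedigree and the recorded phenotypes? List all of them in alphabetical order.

I-1 ∈ {CC kk LL, CC kk Ll, Cc kk LL, Cc kk Ll}

C/I-1 ? ·: Cc|CC
C/I-2 un ·: cc
C/II-1 aff I-1×I-2: Cc
C/II-2 aff I-1×I-2: Cc
C/II-3 ? I-1×I-2: cc|Cc
⇒ C over [I-1,I-2,II-1,II-2,II-3]: 3 consistent
K/I-1 un ·: kk
K/I-2 aff ·: Kk|KK
K/II-1 aff I-1×I-2: Kk
K/II-2 aff I-1×I-2: Kk
K/II-3 aff I-1×I-2: Kk
⇒ K over [I-1,I-2,II-1,II-2,II-3]: 2 consistent
L/I-1 aff ·: Ll|LL
L/I-2 aff ·: Ll|LL
L/II-1 aff I-1×I-2: Ll|LL
L/II-2 aff I-1×I-2: Ll|LL
L/II-3 aff I-1×I-2: Ll|LL
⇒ L over [I-1,I-2,II-1,II-2,II-3]: 25 consistent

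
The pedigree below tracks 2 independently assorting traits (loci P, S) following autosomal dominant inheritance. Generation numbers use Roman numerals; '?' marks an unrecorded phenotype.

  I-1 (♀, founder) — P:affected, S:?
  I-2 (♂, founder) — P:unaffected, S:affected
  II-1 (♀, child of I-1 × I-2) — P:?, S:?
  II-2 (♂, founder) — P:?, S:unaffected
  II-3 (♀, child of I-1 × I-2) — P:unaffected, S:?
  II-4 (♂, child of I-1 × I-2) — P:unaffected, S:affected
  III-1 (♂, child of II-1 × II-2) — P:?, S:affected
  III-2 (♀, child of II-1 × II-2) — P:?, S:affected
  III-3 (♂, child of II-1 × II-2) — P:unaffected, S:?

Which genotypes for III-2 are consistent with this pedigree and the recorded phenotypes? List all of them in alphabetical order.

P/I-1 aff ·: Pp
P/I-2 un ·: pp
P/II-1 ? I-1×I-2: pp|Pp
P/II-2 ? ·: pp|Pp
P/II-3 un I-1×I-2: pp
P/II-4 un I-1×I-2: pp
P/III-1 ? II-1×II-2: pp|Pp|PP
P/III-2 ? II-1×II-2: pp|Pp|PP
P/III-3 un II-1×II-2: pp
⇒ P over [I-1,I-2,II-1,II-2,II-3,II-4,III-1,III-2,III-3]: 18 consistent
S/I-1 ? ·: ss|Ss|SS
S/I-2 aff ·: Ss|SS
S/II-1 ? I-1×I-2: Ss|SS
S/II-2 un ·: ss
S/II-3 ? I-1×I-2: ss|Ss|SS
S/II-4 aff I-1×I-2: Ss|SS
S/III-1 aff II-1×II-2: Ss
S/III-2 aff II-1×II-2: Ss
S/III-3 ? II-1×II-2: ss|Ss
⇒ S over [I-1,I-2,II-1,II-2,II-3,II-4,III-1,III-2,III-3]: 49 consistent

III-2 ∈ {PP Ss, Pp Ss, pp Ss}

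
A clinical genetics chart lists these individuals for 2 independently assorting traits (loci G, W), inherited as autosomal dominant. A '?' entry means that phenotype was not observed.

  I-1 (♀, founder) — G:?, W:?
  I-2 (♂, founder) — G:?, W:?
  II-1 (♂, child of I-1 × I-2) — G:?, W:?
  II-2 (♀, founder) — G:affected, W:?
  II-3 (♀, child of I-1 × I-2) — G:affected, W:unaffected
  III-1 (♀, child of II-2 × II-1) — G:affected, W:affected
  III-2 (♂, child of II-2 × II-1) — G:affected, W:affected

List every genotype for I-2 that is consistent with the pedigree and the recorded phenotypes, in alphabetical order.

G/I-1 ? ·: gg|Gg|GG
G/I-2 ? ·: gg|Gg|GG
G/II-1 ? I-1×I-2: gg|Gg|GG
G/II-2 aff ·: Gg|GG
G/II-3 aff I-1×I-2: Gg|GG
G/III-1 aff II-2×II-1: Gg|GG
G/III-2 aff II-2×II-1: Gg|GG
⇒ G over [I-1,I-2,II-1,II-2,II-3,III-1,III-2]: 123 consistent
W/I-1 ? ·: ww|Ww
W/I-2 ? ·: ww|Ww
W/II-1 ? I-1×I-2: ww|Ww|WW
W/II-2 ? ·: ww|Ww|WW
W/II-3 un I-1×I-2: ww
W/III-1 aff II-2×II-1: Ww|WW
W/III-2 aff II-2×II-1: Ww|WW
⇒ W over [I-1,I-2,II-1,II-2,II-3,III-1,III-2]: 41 consistent

I-2 ∈ {GG Ww, GG ww, Gg Ww, Gg ww, gg Ww, gg ww}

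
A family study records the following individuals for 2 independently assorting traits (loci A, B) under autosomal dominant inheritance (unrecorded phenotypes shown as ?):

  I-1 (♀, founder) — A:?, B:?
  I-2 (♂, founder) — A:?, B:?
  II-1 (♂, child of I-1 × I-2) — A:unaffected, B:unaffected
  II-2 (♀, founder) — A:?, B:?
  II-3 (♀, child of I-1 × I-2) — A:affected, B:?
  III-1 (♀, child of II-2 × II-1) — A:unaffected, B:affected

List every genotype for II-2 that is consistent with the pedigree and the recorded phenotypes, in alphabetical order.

A/I-1 ? ·: aa|Aa
A/I-2 ? ·: aa|Aa
A/II-1 un I-1×I-2: aa
A/II-2 ? ·: aa|Aa
A/II-3 aff I-1×I-2: Aa|AA
A/III-1 un II-2×II-1: aa
⇒ A over [I-1,I-2,II-1,II-2,II-3,III-1]: 8 consistent
B/I-1 ? ·: bb|Bb
B/I-2 ? ·: bb|Bb
B/II-1 un I-1×I-2: bb
B/II-2 ? ·: Bb|BB
B/II-3 ? I-1×I-2: bb|Bb|BB
B/III-1 aff II-2×II-1: Bb
⇒ B over [I-1,I-2,II-1,II-2,II-3,III-1]: 16 consistent

II-2 ∈ {Aa BB, Aa Bb, aa BB, aa Bb}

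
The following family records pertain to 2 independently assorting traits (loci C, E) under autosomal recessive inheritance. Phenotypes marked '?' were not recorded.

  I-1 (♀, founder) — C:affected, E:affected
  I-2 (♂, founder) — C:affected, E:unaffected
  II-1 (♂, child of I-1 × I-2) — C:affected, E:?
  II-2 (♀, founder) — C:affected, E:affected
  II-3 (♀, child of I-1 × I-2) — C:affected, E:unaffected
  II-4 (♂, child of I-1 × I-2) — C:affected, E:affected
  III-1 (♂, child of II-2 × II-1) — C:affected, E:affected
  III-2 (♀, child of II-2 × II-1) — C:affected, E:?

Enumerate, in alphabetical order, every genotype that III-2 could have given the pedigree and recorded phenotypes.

C/I-1 aff ·: cc
C/I-2 aff ·: cc
C/II-1 aff I-1×I-2: cc
C/II-2 aff ·: cc
C/II-3 aff I-1×I-2: cc
C/II-4 aff I-1×I-2: cc
C/III-1 aff II-2×II-1: cc
C/III-2 aff II-2×II-1: cc
⇒ C over [I-1,I-2,II-1,II-2,II-3,II-4,III-1,III-2]: 1 consistent
E/I-1 aff ·: ee
E/I-2 un ·: Ee
E/II-1 ? I-1×I-2: Ee|ee
E/II-2 aff ·: ee
E/II-3 un I-1×I-2: Ee
E/II-4 aff I-1×I-2: ee
E/III-1 aff II-2×II-1: ee
E/III-2 ? II-2×II-1: Ee|ee
⇒ E over [I-1,I-2,II-1,II-2,II-3,II-4,III-1,III-2]: 3 consistent

III-2 ∈ {cc Ee, cc ee}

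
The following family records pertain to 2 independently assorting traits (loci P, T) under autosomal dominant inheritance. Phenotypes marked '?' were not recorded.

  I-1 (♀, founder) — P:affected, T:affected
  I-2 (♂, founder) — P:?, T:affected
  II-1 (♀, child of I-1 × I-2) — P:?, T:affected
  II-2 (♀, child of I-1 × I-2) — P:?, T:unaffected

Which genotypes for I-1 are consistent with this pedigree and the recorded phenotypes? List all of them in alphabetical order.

P/I-1 aff ·: Pp|PP
P/I-2 ? ·: pp|Pp|PP
P/II-1 ? I-1×I-2: pp|Pp|PP
P/II-2 ? I-1×I-2: pp|Pp|PP
⇒ P over [I-1,I-2,II-1,II-2]: 23 consistent
T/I-1 aff ·: Tt
T/I-2 aff ·: Tt
T/II-1 aff I-1×I-2: Tt|TT
T/II-2 un I-1×I-2: tt
⇒ T over [I-1,I-2,II-1,II-2]: 2 consistent

I-1 ∈ {PP Tt, Pp Tt}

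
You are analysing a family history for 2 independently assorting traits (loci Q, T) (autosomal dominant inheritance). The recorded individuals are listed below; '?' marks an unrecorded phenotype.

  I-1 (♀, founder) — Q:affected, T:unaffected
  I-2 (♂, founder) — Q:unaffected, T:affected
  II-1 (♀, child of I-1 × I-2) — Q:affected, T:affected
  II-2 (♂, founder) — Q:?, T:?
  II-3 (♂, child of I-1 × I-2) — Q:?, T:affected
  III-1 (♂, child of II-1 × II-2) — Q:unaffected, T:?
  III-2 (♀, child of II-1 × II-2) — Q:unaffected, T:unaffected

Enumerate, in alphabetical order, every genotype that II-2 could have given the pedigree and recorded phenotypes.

II-2 ∈ {Qq Tt, Qq tt, qq Tt, qq tt}

Q/I-1 aff ·: Qq|QQ
Q/I-2 un ·: qq
Q/II-1 aff I-1×I-2: Qq
Q/II-2 ? ·: qq|Qq
Q/II-3 ? I-1×I-2: qq|Qq
Q/III-1 un II-1×II-2: qq
Q/III-2 un II-1×II-2: qq
⇒ Q over [I-1,I-2,II-1,II-2,II-3,III-1,III-2]: 6 consistent
T/I-1 un ·: tt
T/I-2 aff ·: Tt|TT
T/II-1 aff I-1×I-2: Tt
T/II-2 ? ·: tt|Tt
T/II-3 aff I-1×I-2: Tt
T/III-1 ? II-1×II-2: tt|Tt|TT
T/III-2 un II-1×II-2: tt
⇒ T over [I-1,I-2,II-1,II-2,II-3,III-1,III-2]: 10 consistent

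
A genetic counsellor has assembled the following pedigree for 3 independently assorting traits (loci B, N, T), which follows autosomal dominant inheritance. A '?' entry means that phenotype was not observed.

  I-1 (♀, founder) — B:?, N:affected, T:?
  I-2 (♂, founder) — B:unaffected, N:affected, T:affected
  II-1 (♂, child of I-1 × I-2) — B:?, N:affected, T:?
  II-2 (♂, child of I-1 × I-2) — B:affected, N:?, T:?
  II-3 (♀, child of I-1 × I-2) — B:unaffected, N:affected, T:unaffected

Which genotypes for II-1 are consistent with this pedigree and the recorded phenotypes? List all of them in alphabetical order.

B/I-1 ? ·: Bb
B/I-2 un ·: bb
B/II-1 ? I-1×I-2: bb|Bb
B/II-2 aff I-1×I-2: Bb
B/II-3 un I-1×I-2: bb
⇒ B over [I-1,I-2,II-1,II-2,II-3]: 2 consistent
N/I-1 aff ·: Nn|NN
N/I-2 aff ·: Nn|NN
N/II-1 aff I-1×I-2: Nn|NN
N/II-2 ? I-1×I-2: nn|Nn|NN
N/II-3 aff I-1×I-2: Nn|NN
⇒ N over [I-1,I-2,II-1,II-2,II-3]: 29 consistent
T/I-1 ? ·: tt|Tt
T/I-2 aff ·: Tt
T/II-1 ? I-1×I-2: tt|Tt|TT
T/II-2 ? I-1×I-2: tt|Tt|TT
T/II-3 un I-1×I-2: tt
⇒ T over [I-1,I-2,II-1,II-2,II-3]: 13 consistent

II-1 ∈ {Bb NN TT, Bb NN Tt, Bb NN tt, Bb Nn TT, Bb Nn Tt, Bb Nn tt, bb NN TT, bb NN Tt, bb NN tt, bb Nn TT, bb Nn Tt, bb Nn tt}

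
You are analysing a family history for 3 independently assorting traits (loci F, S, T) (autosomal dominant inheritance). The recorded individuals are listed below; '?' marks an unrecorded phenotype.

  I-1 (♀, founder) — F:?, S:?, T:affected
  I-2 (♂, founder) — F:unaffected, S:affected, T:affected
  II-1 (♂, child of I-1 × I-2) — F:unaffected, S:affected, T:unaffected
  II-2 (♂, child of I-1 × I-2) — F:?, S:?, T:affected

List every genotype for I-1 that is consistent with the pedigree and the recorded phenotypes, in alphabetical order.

F/I-1 ? ·: ff|Ff
F/I-2 un ·: ff
F/II-1 un I-1×I-2: ff
F/II-2 ? I-1×I-2: ff|Ff
⇒ F over [I-1,I-2,II-1,II-2]: 3 consistent
S/I-1 ? ·: ss|Ss|SS
S/I-2 aff ·: Ss|SS
S/II-1 aff I-1×I-2: Ss|SS
S/II-2 ? I-1×I-2: ss|Ss|SS
⇒ S over [I-1,I-2,II-1,II-2]: 18 consistent
T/I-1 aff ·: Tt
T/I-2 aff ·: Tt
T/II-1 un I-1×I-2: tt
T/II-2 aff I-1×I-2: Tt|TT
⇒ T over [I-1,I-2,II-1,II-2]: 2 consistent

I-1 ∈ {Ff SS Tt, Ff Ss Tt, Ff ss Tt, ff SS Tt, ff Ss Tt, ff ss Tt}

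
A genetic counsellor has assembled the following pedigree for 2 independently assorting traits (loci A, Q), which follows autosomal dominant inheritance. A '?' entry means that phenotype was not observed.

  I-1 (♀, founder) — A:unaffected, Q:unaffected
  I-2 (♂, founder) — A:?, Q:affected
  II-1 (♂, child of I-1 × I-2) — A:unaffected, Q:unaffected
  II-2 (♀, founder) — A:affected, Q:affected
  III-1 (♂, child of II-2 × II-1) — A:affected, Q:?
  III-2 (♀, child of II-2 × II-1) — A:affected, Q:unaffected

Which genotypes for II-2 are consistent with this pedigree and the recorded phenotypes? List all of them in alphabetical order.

A/I-1 un ·: aa
A/I-2 ? ·: aa|Aa
A/II-1 un I-1×I-2: aa
A/II-2 aff ·: Aa|AA
A/III-1 aff II-2×II-1: Aa
A/III-2 aff II-2×II-1: Aa
⇒ A over [I-1,I-2,II-1,II-2,III-1,III-2]: 4 consistent
Q/I-1 un ·: qq
Q/I-2 aff ·: Qq
Q/II-1 un I-1×I-2: qq
Q/II-2 aff ·: Qq
Q/III-1 ? II-2×II-1: qq|Qq
Q/III-2 un II-2×II-1: qq
⇒ Q over [I-1,I-2,II-1,II-2,III-1,III-2]: 2 consistent

II-2 ∈ {AA Qq, Aa Qq}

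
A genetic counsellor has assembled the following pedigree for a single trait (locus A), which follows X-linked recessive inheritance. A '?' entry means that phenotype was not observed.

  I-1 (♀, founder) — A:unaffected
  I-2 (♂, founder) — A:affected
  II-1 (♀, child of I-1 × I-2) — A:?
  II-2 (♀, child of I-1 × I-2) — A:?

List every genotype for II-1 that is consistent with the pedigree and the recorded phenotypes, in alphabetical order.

A/I-1 un ·: X^AX^A|X^AX^a
A/I-2 aff ·: X^aY
A/II-1 ? I-1×I-2: X^AX^a|X^aX^a
A/II-2 ? I-1×I-2: X^AX^a|X^aX^a
⇒ A over [I-1,I-2,II-1,II-2]: 5 consistent

II-1 ∈ {X^AX^a, X^aX^a}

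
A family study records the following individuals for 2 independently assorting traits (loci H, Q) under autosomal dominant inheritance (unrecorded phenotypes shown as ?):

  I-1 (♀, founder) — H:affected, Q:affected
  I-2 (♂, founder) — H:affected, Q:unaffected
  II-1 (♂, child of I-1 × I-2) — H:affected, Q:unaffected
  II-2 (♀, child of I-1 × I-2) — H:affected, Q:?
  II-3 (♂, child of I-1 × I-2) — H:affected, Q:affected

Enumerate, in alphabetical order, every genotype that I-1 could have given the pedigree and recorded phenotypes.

I-1 ∈ {HH Qq, Hh Qq}

H/I-1 aff ·: Hh|HH
H/I-2 aff ·: Hh|HH
H/II-1 aff I-1×I-2: Hh|HH
H/II-2 aff I-1×I-2: Hh|HH
H/II-3 aff I-1×I-2: Hh|HH
⇒ H over [I-1,I-2,II-1,II-2,II-3]: 25 consistent
Q/I-1 aff ·: Qq
Q/I-2 un ·: qq
Q/II-1 un I-1×I-2: qq
Q/II-2 ? I-1×I-2: qq|Qq
Q/II-3 aff I-1×I-2: Qq
⇒ Q over [I-1,I-2,II-1,II-2,II-3]: 2 consistent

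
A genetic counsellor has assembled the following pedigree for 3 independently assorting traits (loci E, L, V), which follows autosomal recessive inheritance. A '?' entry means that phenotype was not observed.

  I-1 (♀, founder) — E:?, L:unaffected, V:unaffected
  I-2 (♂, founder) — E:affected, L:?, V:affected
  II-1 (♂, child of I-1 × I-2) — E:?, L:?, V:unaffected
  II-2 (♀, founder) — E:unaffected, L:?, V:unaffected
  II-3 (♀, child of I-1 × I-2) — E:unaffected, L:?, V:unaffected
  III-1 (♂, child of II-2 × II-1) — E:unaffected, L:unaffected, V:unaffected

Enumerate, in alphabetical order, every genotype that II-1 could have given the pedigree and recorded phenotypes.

II-1 ∈ {Ee LL Vv, Ee Ll Vv, Ee ll Vv, ee LL Vv, ee Ll Vv, ee ll Vv}

E/I-1 ? ·: EE|Ee
E/I-2 aff ·: ee
E/II-1 ? I-1×I-2: Ee|ee
E/II-2 un ·: EE|Ee
E/II-3 un I-1×I-2: Ee
E/III-1 un II-2×II-1: EE|Ee
⇒ E over [I-1,I-2,II-1,II-2,II-3,III-1]: 10 consistent
L/I-1 un ·: LL|Ll
L/I-2 ? ·: LL|Ll|ll
L/II-1 ? I-1×I-2: LL|Ll|ll
L/II-2 ? ·: LL|Ll|ll
L/II-3 ? I-1×I-2: LL|Ll|ll
L/III-1 un II-2×II-1: LL|Ll
⇒ L over [I-1,I-2,II-1,II-2,II-3,III-1]: 92 consistent
V/I-1 un ·: VV|Vv
V/I-2 aff ·: vv
V/II-1 un I-1×I-2: Vv
V/II-2 un ·: VV|Vv
V/II-3 un I-1×I-2: Vv
V/III-1 un II-2×II-1: VV|Vv
⇒ V over [I-1,I-2,II-1,II-2,II-3,III-1]: 8 consistent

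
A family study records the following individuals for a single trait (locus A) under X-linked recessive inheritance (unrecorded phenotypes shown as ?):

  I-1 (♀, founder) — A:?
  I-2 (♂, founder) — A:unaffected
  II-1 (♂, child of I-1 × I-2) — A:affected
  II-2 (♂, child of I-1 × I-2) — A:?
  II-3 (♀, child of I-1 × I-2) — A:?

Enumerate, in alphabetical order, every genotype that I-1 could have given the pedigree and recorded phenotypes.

I-1 ∈ {X^AX^a, X^aX^a}

A/I-1 ? ·: X^AX^a|X^aX^a
A/I-2 un ·: X^AY
A/II-1 aff I-1×I-2: X^aY
A/II-2 ? I-1×I-2: X^AY|X^aY
A/II-3 ? I-1×I-2: X^AX^A|X^AX^a
⇒ A over [I-1,I-2,II-1,II-2,II-3]: 5 consistent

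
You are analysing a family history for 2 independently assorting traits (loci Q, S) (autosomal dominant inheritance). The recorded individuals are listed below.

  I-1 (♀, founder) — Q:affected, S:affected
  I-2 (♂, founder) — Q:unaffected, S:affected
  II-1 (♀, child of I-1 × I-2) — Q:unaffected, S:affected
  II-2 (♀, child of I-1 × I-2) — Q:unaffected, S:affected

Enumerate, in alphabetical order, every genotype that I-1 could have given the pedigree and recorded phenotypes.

Q/I-1 aff ·: Qq
Q/I-2 un ·: qq
Q/II-1 un I-1×I-2: qq
Q/II-2 un I-1×I-2: qq
⇒ Q over [I-1,I-2,II-1,II-2]: 1 consistent
S/I-1 aff ·: Ss|SS
S/I-2 aff ·: Ss|SS
S/II-1 aff I-1×I-2: Ss|SS
S/II-2 aff I-1×I-2: Ss|SS
⇒ S over [I-1,I-2,II-1,II-2]: 13 consistent

I-1 ∈ {Qq SS, Qq Ss}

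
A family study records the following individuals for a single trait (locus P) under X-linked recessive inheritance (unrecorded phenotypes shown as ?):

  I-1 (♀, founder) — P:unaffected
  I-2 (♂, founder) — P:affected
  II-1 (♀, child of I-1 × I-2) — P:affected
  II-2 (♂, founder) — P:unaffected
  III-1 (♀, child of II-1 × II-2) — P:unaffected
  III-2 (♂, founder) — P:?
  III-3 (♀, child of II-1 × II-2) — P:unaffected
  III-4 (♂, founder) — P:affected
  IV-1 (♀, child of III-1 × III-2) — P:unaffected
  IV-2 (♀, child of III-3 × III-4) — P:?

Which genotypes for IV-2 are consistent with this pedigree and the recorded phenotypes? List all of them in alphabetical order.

IV-2 ∈ {X^PX^p, X^pX^p}

P/I-1 un ·: X^PX^p
P/I-2 aff ·: X^pY
P/II-1 aff I-1×I-2: X^pX^p
P/II-2 un ·: X^PY
P/III-1 un II-1×II-2: X^PX^p
P/III-2 ? ·: X^PY|X^pY
P/III-3 un II-1×II-2: X^PX^p
P/III-4 aff ·: X^pY
P/IV-1 un III-1×III-2: X^PX^P|X^PX^p
P/IV-2 ? III-3×III-4: X^PX^p|X^pX^p
⇒ P over [I-1,I-2,II-1,II-2,III-1,III-2,III-3,III-4,IV-1,IV-2]: 6 consistent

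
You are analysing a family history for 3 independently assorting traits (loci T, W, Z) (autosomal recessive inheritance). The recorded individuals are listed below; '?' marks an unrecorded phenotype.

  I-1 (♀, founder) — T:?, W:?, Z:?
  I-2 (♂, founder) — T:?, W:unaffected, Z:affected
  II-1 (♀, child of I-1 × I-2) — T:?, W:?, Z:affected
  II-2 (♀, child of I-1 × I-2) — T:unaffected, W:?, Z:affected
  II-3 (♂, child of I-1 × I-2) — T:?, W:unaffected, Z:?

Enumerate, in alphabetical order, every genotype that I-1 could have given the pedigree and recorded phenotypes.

T/I-1 ? ·: TT|Tt|tt
T/I-2 ? ·: TT|Tt|tt
T/II-1 ? I-1×I-2: TT|Tt|tt
T/II-2 un I-1×I-2: TT|Tt
T/II-3 ? I-1×I-2: TT|Tt|tt
⇒ T over [I-1,I-2,II-1,II-2,II-3]: 45 consistent
W/I-1 ? ·: WW|Ww|ww
W/I-2 un ·: WW|Ww
W/II-1 ? I-1×I-2: WW|Ww|ww
W/II-2 ? I-1×I-2: WW|Ww|ww
W/II-3 un I-1×I-2: WW|Ww
⇒ W over [I-1,I-2,II-1,II-2,II-3]: 40 consistent
Z/I-1 ? ·: Zz|zz
Z/I-2 aff ·: zz
Z/II-1 aff I-1×I-2: zz
Z/II-2 aff I-1×I-2: zz
Z/II-3 ? I-1×I-2: Zz|zz
⇒ Z over [I-1,I-2,II-1,II-2,II-3]: 3 consistent

I-1 ∈ {TT WW Zz, TT WW zz, TT Ww Zz, TT Ww zz, TT ww Zz, TT ww zz, Tt WW Zz, Tt WW zz, Tt Ww Zz, Tt Ww zz, Tt ww Zz, Tt ww zz, tt WW Zz, tt WW zz, tt Ww Zz, tt Ww zz, tt ww Zz, tt ww zz}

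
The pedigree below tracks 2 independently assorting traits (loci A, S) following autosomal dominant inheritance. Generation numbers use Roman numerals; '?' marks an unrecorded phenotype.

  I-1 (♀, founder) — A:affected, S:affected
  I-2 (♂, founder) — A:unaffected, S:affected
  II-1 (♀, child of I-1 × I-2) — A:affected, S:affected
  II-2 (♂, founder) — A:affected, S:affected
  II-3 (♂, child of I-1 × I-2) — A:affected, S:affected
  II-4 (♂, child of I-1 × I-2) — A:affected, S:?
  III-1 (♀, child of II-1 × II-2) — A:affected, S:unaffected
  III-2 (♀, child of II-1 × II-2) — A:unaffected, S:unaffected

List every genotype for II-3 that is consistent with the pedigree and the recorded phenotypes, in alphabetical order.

A/I-1 aff ·: Aa|AA
A/I-2 un ·: aa
A/II-1 aff I-1×I-2: Aa
A/II-2 aff ·: Aa
A/II-3 aff I-1×I-2: Aa
A/II-4 aff I-1×I-2: Aa
A/III-1 aff II-1×II-2: Aa|AA
A/III-2 un II-1×II-2: aa
⇒ A over [I-1,I-2,II-1,II-2,II-3,II-4,III-1,III-2]: 4 consistent
S/I-1 aff ·: Ss|SS
S/I-2 aff ·: Ss|SS
S/II-1 aff I-1×I-2: Ss
S/II-2 aff ·: Ss
S/II-3 aff I-1×I-2: Ss|SS
S/II-4 ? I-1×I-2: ss|Ss|SS
S/III-1 un II-1×II-2: ss
S/III-2 un II-1×II-2: ss
⇒ S over [I-1,I-2,II-1,II-2,II-3,II-4,III-1,III-2]: 14 consistent

II-3 ∈ {Aa SS, Aa Ss}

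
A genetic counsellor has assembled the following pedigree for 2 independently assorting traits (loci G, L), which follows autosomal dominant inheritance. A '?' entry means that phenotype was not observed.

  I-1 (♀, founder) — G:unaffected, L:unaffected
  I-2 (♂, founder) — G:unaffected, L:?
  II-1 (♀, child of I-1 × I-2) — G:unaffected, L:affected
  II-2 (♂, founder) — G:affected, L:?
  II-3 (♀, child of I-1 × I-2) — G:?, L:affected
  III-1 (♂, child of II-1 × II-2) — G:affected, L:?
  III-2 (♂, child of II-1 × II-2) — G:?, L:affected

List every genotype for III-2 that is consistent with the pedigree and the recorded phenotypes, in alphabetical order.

III-2 ∈ {Gg LL, Gg Ll, gg LL, gg Ll}

G/I-1 un ·: gg
G/I-2 un ·: gg
G/II-1 un I-1×I-2: gg
G/II-2 aff ·: Gg|GG
G/II-3 ? I-1×I-2: gg
G/III-1 aff II-1×II-2: Gg
G/III-2 ? II-1×II-2: gg|Gg
⇒ G over [I-1,I-2,II-1,II-2,II-3,III-1,III-2]: 3 consistent
L/I-1 un ·: ll
L/I-2 ? ·: Ll|LL
L/II-1 aff I-1×I-2: Ll
L/II-2 ? ·: ll|Ll|LL
L/II-3 aff I-1×I-2: Ll
L/III-1 ? II-1×II-2: ll|Ll|LL
L/III-2 aff II-1×II-2: Ll|LL
⇒ L over [I-1,I-2,II-1,II-2,II-3,III-1,III-2]: 24 consistent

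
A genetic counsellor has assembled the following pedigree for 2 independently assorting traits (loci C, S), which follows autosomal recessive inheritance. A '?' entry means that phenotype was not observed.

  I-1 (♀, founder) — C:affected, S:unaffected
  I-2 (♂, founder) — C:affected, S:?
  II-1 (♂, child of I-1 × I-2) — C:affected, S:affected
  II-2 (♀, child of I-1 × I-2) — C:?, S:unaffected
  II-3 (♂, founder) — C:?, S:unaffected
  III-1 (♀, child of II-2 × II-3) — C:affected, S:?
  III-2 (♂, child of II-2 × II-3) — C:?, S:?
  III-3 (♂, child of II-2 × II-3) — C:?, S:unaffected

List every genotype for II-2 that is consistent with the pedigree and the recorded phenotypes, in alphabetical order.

C/I-1 aff ·: cc
C/I-2 aff ·: cc
C/II-1 aff I-1×I-2: cc
C/II-2 ? I-1×I-2: cc
C/II-3 ? ·: Cc|cc
C/III-1 aff II-2×II-3: cc
C/III-2 ? II-2×II-3: Cc|cc
C/III-3 ? II-2×II-3: Cc|cc
⇒ C over [I-1,I-2,II-1,II-2,II-3,III-1,III-2,III-3]: 5 consistent
S/I-1 un ·: Ss
S/I-2 ? ·: Ss|ss
S/II-1 aff I-1×I-2: ss
S/II-2 un I-1×I-2: SS|Ss
S/II-3 un ·: SS|Ss
S/III-1 ? II-2×II-3: SS|Ss|ss
S/III-2 ? II-2×II-3: SS|Ss|ss
S/III-3 un II-2×II-3: SS|Ss
⇒ S over [I-1,I-2,II-1,II-2,II-3,III-1,III-2,III-3]: 61 consistent

II-2 ∈ {cc SS, cc Ss}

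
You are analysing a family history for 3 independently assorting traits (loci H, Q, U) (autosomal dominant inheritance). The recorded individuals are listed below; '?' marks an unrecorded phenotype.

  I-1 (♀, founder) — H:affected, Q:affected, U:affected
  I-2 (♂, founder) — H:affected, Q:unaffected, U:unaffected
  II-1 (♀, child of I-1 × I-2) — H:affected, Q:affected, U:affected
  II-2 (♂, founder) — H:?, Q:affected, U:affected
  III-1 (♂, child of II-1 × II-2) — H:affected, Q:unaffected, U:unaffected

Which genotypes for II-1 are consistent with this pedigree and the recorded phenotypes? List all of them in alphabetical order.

H/I-1 aff ·: Hh|HH
H/I-2 aff ·: Hh|HH
H/II-1 aff I-1×I-2: Hh|HH
H/II-2 ? ·: hh|Hh|HH
H/III-1 aff II-1×II-2: Hh|HH
⇒ H over [I-1,I-2,II-1,II-2,III-1]: 31 consistent
Q/I-1 aff ·: Qq|QQ
Q/I-2 un ·: qq
Q/II-1 aff I-1×I-2: Qq
Q/II-2 aff ·: Qq
Q/III-1 un II-1×II-2: qq
⇒ Q over [I-1,I-2,II-1,II-2,III-1]: 2 consistent
U/I-1 aff ·: Uu|UU
U/I-2 un ·: uu
U/II-1 aff I-1×I-2: Uu
U/II-2 aff ·: Uu
U/III-1 un II-1×II-2: uu
⇒ U over [I-1,I-2,II-1,II-2,III-1]: 2 consistent

II-1 ∈ {HH Qq Uu, Hh Qq Uu}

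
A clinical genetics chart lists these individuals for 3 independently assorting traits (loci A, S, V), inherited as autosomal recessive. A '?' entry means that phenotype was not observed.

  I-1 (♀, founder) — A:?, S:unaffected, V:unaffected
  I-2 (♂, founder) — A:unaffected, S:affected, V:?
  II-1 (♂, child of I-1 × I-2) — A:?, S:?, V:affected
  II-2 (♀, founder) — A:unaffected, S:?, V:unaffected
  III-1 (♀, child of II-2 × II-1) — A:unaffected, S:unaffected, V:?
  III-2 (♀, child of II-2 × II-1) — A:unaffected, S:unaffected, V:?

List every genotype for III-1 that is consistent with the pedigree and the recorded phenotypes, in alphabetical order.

A/I-1 ? ·: AA|Aa|aa
A/I-2 un ·: AA|Aa
A/II-1 ? I-1×I-2: AA|Aa|aa
A/II-2 un ·: AA|Aa
A/III-1 un II-2×II-1: AA|Aa
A/III-2 un II-2×II-1: AA|Aa
⇒ A over [I-1,I-2,II-1,II-2,III-1,III-2]: 64 consistent
S/I-1 un ·: SS|Ss
S/I-2 aff ·: ss
S/II-1 ? I-1×I-2: Ss|ss
S/II-2 ? ·: SS|Ss|ss
S/III-1 un II-2×II-1: SS|Ss
S/III-2 un II-2×II-1: SS|Ss
⇒ S over [I-1,I-2,II-1,II-2,III-1,III-2]: 20 consistent
V/I-1 un ·: Vv
V/I-2 ? ·: Vv|vv
V/II-1 aff I-1×I-2: vv
V/II-2 un ·: VV|Vv
V/III-1 ? II-2×II-1: Vv|vv
V/III-2 ? II-2×II-1: Vv|vv
⇒ V over [I-1,I-2,II-1,II-2,III-1,III-2]: 10 consistent

III-1 ∈ {AA SS Vv, AA SS vv, AA Ss Vv, AA Ss vv, Aa SS Vv, Aa SS vv, Aa Ss Vv, Aa Ss vv}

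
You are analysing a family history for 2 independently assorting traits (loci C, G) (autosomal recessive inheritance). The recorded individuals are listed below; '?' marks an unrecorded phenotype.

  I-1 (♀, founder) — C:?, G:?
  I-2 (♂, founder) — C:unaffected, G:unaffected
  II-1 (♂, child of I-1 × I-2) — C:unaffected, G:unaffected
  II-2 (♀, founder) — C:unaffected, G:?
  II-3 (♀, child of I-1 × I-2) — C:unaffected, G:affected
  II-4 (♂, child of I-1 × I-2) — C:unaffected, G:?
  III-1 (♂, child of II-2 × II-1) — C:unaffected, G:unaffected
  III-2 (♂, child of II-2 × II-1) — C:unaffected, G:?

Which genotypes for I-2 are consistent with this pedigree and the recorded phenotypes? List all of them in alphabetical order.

I-2 ∈ {CC Gg, Cc Gg}

C/I-1 ? ·: CC|Cc|cc
C/I-2 un ·: CC|Cc
C/II-1 un I-1×I-2: CC|Cc
C/II-2 un ·: CC|Cc
C/II-3 un I-1×I-2: CC|Cc
C/II-4 un I-1×I-2: CC|Cc
C/III-1 un II-2×II-1: CC|Cc
C/III-2 un II-2×II-1: CC|Cc
⇒ C over [I-1,I-2,II-1,II-2,II-3,II-4,III-1,III-2]: 177 consistent
G/I-1 ? ·: Gg|gg
G/I-2 un ·: Gg
G/II-1 un I-1×I-2: GG|Gg
G/II-2 ? ·: GG|Gg|gg
G/II-3 aff I-1×I-2: gg
G/II-4 ? I-1×I-2: GG|Gg|gg
G/III-1 un II-2×II-1: GG|Gg
G/III-2 ? II-2×II-1: GG|Gg|gg
⇒ G over [I-1,I-2,II-1,II-2,II-3,II-4,III-1,III-2]: 78 consistent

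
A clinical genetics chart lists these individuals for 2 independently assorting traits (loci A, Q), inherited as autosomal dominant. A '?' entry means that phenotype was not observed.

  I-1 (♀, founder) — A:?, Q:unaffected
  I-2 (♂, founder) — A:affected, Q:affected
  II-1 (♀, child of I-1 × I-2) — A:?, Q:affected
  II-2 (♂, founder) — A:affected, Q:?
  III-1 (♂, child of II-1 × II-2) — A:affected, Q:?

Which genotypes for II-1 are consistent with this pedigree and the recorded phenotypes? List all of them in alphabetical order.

A/I-1 ? ·: aa|Aa|AA
A/I-2 aff ·: Aa|AA
A/II-1 ? I-1×I-2: aa|Aa|AA
A/II-2 aff ·: Aa|AA
A/III-1 aff II-1×II-2: Aa|AA
⇒ A over [I-1,I-2,II-1,II-2,III-1]: 36 consistent
Q/I-1 un ·: qq
Q/I-2 aff ·: Qq|QQ
Q/II-1 aff I-1×I-2: Qq
Q/II-2 ? ·: qq|Qq|QQ
Q/III-1 ? II-1×II-2: qq|Qq|QQ
⇒ Q over [I-1,I-2,II-1,II-2,III-1]: 14 consistent

II-1 ∈ {AA Qq, Aa Qq, aa Qq}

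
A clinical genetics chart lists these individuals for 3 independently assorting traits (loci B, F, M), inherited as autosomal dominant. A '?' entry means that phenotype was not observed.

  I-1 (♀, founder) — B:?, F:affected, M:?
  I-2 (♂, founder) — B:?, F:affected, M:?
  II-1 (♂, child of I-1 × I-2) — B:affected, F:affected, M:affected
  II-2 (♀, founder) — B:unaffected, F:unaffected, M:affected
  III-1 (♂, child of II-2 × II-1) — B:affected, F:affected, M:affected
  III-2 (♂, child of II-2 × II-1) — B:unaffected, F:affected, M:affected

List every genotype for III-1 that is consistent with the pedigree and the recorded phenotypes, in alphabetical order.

III-1 ∈ {Bb Ff MM, Bb Ff Mm}

B/I-1 ? ·: bb|Bb|BB
B/I-2 ? ·: bb|Bb|BB
B/II-1 aff I-1×I-2: Bb
B/II-2 un ·: bb
B/III-1 aff II-2×II-1: Bb
B/III-2 un II-2×II-1: bb
⇒ B over [I-1,I-2,II-1,II-2,III-1,III-2]: 7 consistent
F/I-1 aff ·: Ff|FF
F/I-2 aff ·: Ff|FF
F/II-1 aff I-1×I-2: Ff|FF
F/II-2 un ·: ff
F/III-1 aff II-2×II-1: Ff
F/III-2 aff II-2×II-1: Ff
⇒ F over [I-1,I-2,II-1,II-2,III-1,III-2]: 7 consistent
M/I-1 ? ·: mm|Mm|MM
M/I-2 ? ·: mm|Mm|MM
M/II-1 aff I-1×I-2: Mm|MM
M/II-2 aff ·: Mm|MM
M/III-1 aff II-2×II-1: Mm|MM
M/III-2 aff II-2×II-1: Mm|MM
⇒ M over [I-1,I-2,II-1,II-2,III-1,III-2]: 76 consistent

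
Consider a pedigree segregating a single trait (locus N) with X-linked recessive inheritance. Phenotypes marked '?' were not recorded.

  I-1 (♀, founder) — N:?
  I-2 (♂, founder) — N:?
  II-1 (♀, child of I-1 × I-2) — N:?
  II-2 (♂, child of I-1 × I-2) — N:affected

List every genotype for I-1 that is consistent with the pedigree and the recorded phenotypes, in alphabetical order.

I-1 ∈ {X^NX^n, X^nX^n}

N/I-1 ? ·: X^NX^n|X^nX^n
N/I-2 ? ·: X^NY|X^nY
N/II-1 ? I-1×I-2: X^NX^N|X^NX^n|X^nX^n
N/II-2 aff I-1×I-2: X^nY
⇒ N over [I-1,I-2,II-1,II-2]: 6 consistent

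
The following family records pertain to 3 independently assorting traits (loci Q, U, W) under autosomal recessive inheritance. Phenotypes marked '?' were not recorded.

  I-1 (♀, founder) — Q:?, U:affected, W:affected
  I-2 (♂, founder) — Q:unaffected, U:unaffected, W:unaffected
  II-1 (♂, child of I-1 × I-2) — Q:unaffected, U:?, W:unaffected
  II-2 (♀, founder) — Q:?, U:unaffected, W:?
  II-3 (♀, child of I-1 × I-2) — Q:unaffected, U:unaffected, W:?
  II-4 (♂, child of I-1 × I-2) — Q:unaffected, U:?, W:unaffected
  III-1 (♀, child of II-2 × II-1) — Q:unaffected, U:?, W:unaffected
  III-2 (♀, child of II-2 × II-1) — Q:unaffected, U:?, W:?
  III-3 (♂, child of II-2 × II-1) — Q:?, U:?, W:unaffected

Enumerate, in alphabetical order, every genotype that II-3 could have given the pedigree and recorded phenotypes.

Q/I-1 ? ·: QQ|Qq|qq
Q/I-2 un ·: QQ|Qq
Q/II-1 un I-1×I-2: QQ|Qq
Q/II-2 ? ·: QQ|Qq|qq
Q/II-3 un I-1×I-2: QQ|Qq
Q/II-4 un I-1×I-2: QQ|Qq
Q/III-1 un II-2×II-1: QQ|Qq
Q/III-2 un II-2×II-1: QQ|Qq
Q/III-3 ? II-2×II-1: QQ|Qq|qq
⇒ Q over [I-1,I-2,II-1,II-2,II-3,II-4,III-1,III-2,III-3]: 438 consistent
U/I-1 aff ·: uu
U/I-2 un ·: UU|Uu
U/II-1 ? I-1×I-2: Uu|uu
U/II-2 un ·: UU|Uu
U/II-3 un I-1×I-2: Uu
U/II-4 ? I-1×I-2: Uu|uu
U/III-1 ? II-2×II-1: UU|Uu|uu
U/III-2 ? II-2×II-1: UU|Uu|uu
U/III-3 ? II-2×II-1: UU|Uu|uu
⇒ U over [I-1,I-2,II-1,II-2,II-3,II-4,III-1,III-2,III-3]: 123 consistent
W/I-1 aff ·: ww
W/I-2 un ·: WW|Ww
W/II-1 un I-1×I-2: Ww
W/II-2 ? ·: WW|Ww|ww
W/II-3 ? I-1×I-2: Ww|ww
W/II-4 un I-1×I-2: Ww
W/III-1 un II-2×II-1: WW|Ww
W/III-2 ? II-2×II-1: WW|Ww|ww
W/III-3 un II-2×II-1: WW|Ww
⇒ W over [I-1,I-2,II-1,II-2,II-3,II-4,III-1,III-2,III-3]: 66 consistent

II-3 ∈ {QQ Uu Ww, QQ Uu ww, Qq Uu Ww, Qq Uu ww}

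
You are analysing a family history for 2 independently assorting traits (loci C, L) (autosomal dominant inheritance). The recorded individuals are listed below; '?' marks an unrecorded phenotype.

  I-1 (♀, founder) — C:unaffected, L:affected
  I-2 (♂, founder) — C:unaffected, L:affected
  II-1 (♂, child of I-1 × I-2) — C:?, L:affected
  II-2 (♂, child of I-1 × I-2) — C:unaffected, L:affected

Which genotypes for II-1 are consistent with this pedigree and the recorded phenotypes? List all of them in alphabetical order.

II-1 ∈ {cc LL, cc Ll}

C/I-1 un ·: cc
C/I-2 un ·: cc
C/II-1 ? I-1×I-2: cc
C/II-2 un I-1×I-2: cc
⇒ C over [I-1,I-2,II-1,II-2]: 1 consistent
L/I-1 aff ·: Ll|LL
L/I-2 aff ·: Ll|LL
L/II-1 aff I-1×I-2: Ll|LL
L/II-2 aff I-1×I-2: Ll|LL
⇒ L over [I-1,I-2,II-1,II-2]: 13 consistent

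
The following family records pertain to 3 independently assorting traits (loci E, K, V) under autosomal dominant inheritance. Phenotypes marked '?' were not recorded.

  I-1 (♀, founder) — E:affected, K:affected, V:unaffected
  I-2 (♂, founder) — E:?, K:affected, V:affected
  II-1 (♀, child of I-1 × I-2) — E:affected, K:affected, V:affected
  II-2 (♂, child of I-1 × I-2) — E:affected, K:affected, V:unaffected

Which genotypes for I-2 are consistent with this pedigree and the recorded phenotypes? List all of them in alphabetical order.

E/I-1 aff ·: Ee|EE
E/I-2 ? ·: ee|Ee|EE
E/II-1 aff I-1×I-2: Ee|EE
E/II-2 aff I-1×I-2: Ee|EE
⇒ E over [I-1,I-2,II-1,II-2]: 15 consistent
K/I-1 aff ·: Kk|KK
K/I-2 aff ·: Kk|KK
K/II-1 aff I-1×I-2: Kk|KK
K/II-2 aff I-1×I-2: Kk|KK
⇒ K over [I-1,I-2,II-1,II-2]: 13 consistent
V/I-1 un ·: vv
V/I-2 aff ·: Vv
V/II-1 aff I-1×I-2: Vv
V/II-2 un I-1×I-2: vv
⇒ V over [I-1,I-2,II-1,II-2]: 1 consistent

I-2 ∈ {EE KK Vv, EE Kk Vv, Ee KK Vv, Ee Kk Vv, ee KK Vv, ee Kk Vv}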